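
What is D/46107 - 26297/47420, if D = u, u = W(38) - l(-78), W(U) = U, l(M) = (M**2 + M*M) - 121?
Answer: -593980853/728797980 ≈ -0.81501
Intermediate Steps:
l(M) = -121 + 2*M**2 (l(M) = (M**2 + M**2) - 121 = 2*M**2 - 121 = -121 + 2*M**2)
u = -12009 (u = 38 - (-121 + 2*(-78)**2) = 38 - (-121 + 2*6084) = 38 - (-121 + 12168) = 38 - 1*12047 = 38 - 12047 = -12009)
D = -12009
D/46107 - 26297/47420 = -12009/46107 - 26297/47420 = -12009*1/46107 - 26297*1/47420 = -4003/15369 - 26297/47420 = -593980853/728797980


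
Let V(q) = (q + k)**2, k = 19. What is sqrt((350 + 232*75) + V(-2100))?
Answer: sqrt(4348311) ≈ 2085.3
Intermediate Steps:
V(q) = (19 + q)**2 (V(q) = (q + 19)**2 = (19 + q)**2)
sqrt((350 + 232*75) + V(-2100)) = sqrt((350 + 232*75) + (19 - 2100)**2) = sqrt((350 + 17400) + (-2081)**2) = sqrt(17750 + 4330561) = sqrt(4348311)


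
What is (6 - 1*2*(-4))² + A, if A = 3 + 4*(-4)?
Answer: 183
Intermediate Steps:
A = -13 (A = 3 - 16 = -13)
(6 - 1*2*(-4))² + A = (6 - 1*2*(-4))² - 13 = (6 - 2*(-4))² - 13 = (6 + 8)² - 13 = 14² - 13 = 196 - 13 = 183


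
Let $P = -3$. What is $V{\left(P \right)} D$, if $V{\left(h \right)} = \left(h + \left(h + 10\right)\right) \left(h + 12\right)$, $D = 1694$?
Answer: $60984$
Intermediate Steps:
$V{\left(h \right)} = \left(10 + 2 h\right) \left(12 + h\right)$ ($V{\left(h \right)} = \left(h + \left(10 + h\right)\right) \left(12 + h\right) = \left(10 + 2 h\right) \left(12 + h\right)$)
$V{\left(P \right)} D = \left(120 + 2 \left(-3\right)^{2} + 34 \left(-3\right)\right) 1694 = \left(120 + 2 \cdot 9 - 102\right) 1694 = \left(120 + 18 - 102\right) 1694 = 36 \cdot 1694 = 60984$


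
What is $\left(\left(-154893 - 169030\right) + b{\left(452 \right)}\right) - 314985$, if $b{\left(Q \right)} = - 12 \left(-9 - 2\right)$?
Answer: $-638776$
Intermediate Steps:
$b{\left(Q \right)} = 132$ ($b{\left(Q \right)} = \left(-12\right) \left(-11\right) = 132$)
$\left(\left(-154893 - 169030\right) + b{\left(452 \right)}\right) - 314985 = \left(\left(-154893 - 169030\right) + 132\right) - 314985 = \left(-323923 + 132\right) - 314985 = -323791 - 314985 = -638776$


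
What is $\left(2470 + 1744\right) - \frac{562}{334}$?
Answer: $\frac{703457}{167} \approx 4212.3$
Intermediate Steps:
$\left(2470 + 1744\right) - \frac{562}{334} = 4214 - \frac{281}{167} = \frac{703457}{167}$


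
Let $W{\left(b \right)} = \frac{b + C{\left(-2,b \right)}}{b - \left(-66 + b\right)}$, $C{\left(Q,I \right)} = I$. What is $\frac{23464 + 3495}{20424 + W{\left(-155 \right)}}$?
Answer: $\frac{889647}{673837} \approx 1.3203$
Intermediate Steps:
$W{\left(b \right)} = \frac{b}{33}$ ($W{\left(b \right)} = \frac{b + b}{b - \left(-66 + b\right)} = \frac{2 b}{66} = 2 b \frac{1}{66} = \frac{b}{33}$)
$\frac{23464 + 3495}{20424 + W{\left(-155 \right)}} = \frac{23464 + 3495}{20424 + \frac{1}{33} \left(-155\right)} = \frac{26959}{20424 - \frac{155}{33}} = \frac{26959}{\frac{673837}{33}} = 26959 \cdot \frac{33}{673837} = \frac{889647}{673837}$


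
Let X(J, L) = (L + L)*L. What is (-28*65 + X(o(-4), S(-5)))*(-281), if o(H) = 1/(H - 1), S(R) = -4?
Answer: 502428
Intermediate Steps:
o(H) = 1/(-1 + H)
X(J, L) = 2*L² (X(J, L) = (2*L)*L = 2*L²)
(-28*65 + X(o(-4), S(-5)))*(-281) = (-28*65 + 2*(-4)²)*(-281) = (-1820 + 2*16)*(-281) = (-1820 + 32)*(-281) = -1788*(-281) = 502428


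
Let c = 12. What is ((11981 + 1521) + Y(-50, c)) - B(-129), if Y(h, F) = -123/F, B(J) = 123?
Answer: 53475/4 ≈ 13369.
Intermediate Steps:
((11981 + 1521) + Y(-50, c)) - B(-129) = ((11981 + 1521) - 123/12) - 1*123 = (13502 - 123*1/12) - 123 = (13502 - 41/4) - 123 = 53967/4 - 123 = 53475/4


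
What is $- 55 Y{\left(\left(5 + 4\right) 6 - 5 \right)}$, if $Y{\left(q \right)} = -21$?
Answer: $1155$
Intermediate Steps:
$- 55 Y{\left(\left(5 + 4\right) 6 - 5 \right)} = \left(-55\right) \left(-21\right) = 1155$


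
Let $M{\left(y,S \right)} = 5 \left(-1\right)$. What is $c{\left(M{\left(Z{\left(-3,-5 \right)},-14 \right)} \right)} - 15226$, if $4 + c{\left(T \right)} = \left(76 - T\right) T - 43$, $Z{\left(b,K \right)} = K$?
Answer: $-15678$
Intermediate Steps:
$M{\left(y,S \right)} = -5$
$c{\left(T \right)} = -47 + T \left(76 - T\right)$ ($c{\left(T \right)} = -4 + \left(\left(76 - T\right) T - 43\right) = -4 + \left(T \left(76 - T\right) - 43\right) = -4 + \left(-43 + T \left(76 - T\right)\right) = -47 + T \left(76 - T\right)$)
$c{\left(M{\left(Z{\left(-3,-5 \right)},-14 \right)} \right)} - 15226 = \left(-47 - \left(-5\right)^{2} + 76 \left(-5\right)\right) - 15226 = \left(-47 - 25 - 380\right) - 15226 = -452 - 15226 = -15678$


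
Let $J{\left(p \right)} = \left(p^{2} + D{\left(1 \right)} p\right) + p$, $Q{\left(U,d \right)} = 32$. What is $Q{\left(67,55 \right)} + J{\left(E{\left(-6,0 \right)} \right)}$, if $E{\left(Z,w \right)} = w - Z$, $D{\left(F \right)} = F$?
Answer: $80$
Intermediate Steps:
$J{\left(p \right)} = p^{2} + 2 p$ ($J{\left(p \right)} = \left(p^{2} + 1 p\right) + p = \left(p^{2} + p\right) + p = \left(p + p^{2}\right) + p = p^{2} + 2 p$)
$Q{\left(67,55 \right)} + J{\left(E{\left(-6,0 \right)} \right)} = 32 + \left(0 - -6\right) \left(2 + \left(0 - -6\right)\right) = 32 + \left(0 + 6\right) \left(2 + \left(0 + 6\right)\right) = 32 + 6 \left(2 + 6\right) = 32 + 6 \cdot 8 = 32 + 48 = 80$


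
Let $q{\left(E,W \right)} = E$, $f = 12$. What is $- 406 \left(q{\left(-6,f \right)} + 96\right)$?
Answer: $-36540$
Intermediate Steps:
$- 406 \left(q{\left(-6,f \right)} + 96\right) = - 406 \left(-6 + 96\right) = \left(-406\right) 90 = -36540$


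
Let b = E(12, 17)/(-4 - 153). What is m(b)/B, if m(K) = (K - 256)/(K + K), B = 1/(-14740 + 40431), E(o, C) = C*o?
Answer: 259453409/102 ≈ 2.5437e+6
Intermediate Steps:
b = -204/157 (b = (17*12)/(-4 - 153) = 204/(-157) = 204*(-1/157) = -204/157 ≈ -1.2994)
B = 1/25691 ≈ 3.8924e-5
m(K) = (-256 + K)/(2*K) (m(K) = (-256 + K)/((2*K)) = (-256 + K)*(1/(2*K)) = (-256 + K)/(2*K))
m(b)/B = ((-256 - 204/157)/(2*(-204/157)))/(1/25691) = ((½)*(-157/204)*(-40396/157))*25691 = (10099/102)*25691 = 259453409/102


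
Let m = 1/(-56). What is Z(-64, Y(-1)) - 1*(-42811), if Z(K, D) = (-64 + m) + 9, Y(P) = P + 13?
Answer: 2394335/56 ≈ 42756.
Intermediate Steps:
m = -1/56 ≈ -0.017857
Y(P) = 13 + P
Z(K, D) = -3081/56 (Z(K, D) = (-64 - 1/56) + 9 = -3585/56 + 9 = -3081/56)
Z(-64, Y(-1)) - 1*(-42811) = -3081/56 - 1*(-42811) = -3081/56 + 42811 = 2394335/56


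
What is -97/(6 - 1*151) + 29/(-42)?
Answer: -131/6090 ≈ -0.021511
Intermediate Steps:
-97/(6 - 1*151) + 29/(-42) = -97/(6 - 151) + 29*(-1/42) = -97/(-145) - 29/42 = -97*(-1/145) - 29/42 = 97/145 - 29/42 = -131/6090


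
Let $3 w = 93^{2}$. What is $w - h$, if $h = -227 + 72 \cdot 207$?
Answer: $-11794$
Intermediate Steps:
$w = 2883$ ($w = \frac{93^{2}}{3} = \frac{1}{3} \cdot 8649 = 2883$)
$h = 14677$ ($h = -227 + 14904 = 14677$)
$w - h = 2883 - 14677 = -11794$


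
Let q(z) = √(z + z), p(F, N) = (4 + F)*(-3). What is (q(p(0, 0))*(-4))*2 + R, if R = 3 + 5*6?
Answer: 33 - 16*I*√6 ≈ 33.0 - 39.192*I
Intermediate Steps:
p(F, N) = -12 - 3*F
q(z) = √2*√z (q(z) = √(2*z) = √2*√z)
R = 33 (R = 3 + 30 = 33)
(q(p(0, 0))*(-4))*2 + R = ((√2*√(-12 - 3*0))*(-4))*2 + 33 = ((√2*√(-12 + 0))*(-4))*2 + 33 = ((√2*√(-12))*(-4))*2 + 33 = ((√2*(2*I*√3))*(-4))*2 + 33 = ((2*I*√6)*(-4))*2 + 33 = -8*I*√6*2 + 33 = -16*I*√6 + 33 = 33 - 16*I*√6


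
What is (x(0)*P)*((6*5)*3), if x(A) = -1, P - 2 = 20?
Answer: -1980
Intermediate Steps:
P = 22 (P = 2 + 20 = 22)
(x(0)*P)*((6*5)*3) = (-1*22)*((6*5)*3) = -660*3 = -22*90 = -1980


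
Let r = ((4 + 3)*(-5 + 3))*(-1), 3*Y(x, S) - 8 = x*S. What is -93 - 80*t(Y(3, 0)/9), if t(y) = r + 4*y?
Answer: -35311/27 ≈ -1307.8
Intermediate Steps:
Y(x, S) = 8/3 + S*x/3 (Y(x, S) = 8/3 + (x*S)/3 = 8/3 + (S*x)/3 = 8/3 + S*x/3)
r = 14 (r = (7*(-2))*(-1) = -14*(-1) = 14)
t(y) = 14 + 4*y
-93 - 80*t(Y(3, 0)/9) = -93 - 80*(14 + 4*((8/3 + (1/3)*0*3)/9)) = -93 - 80*(14 + 4*((8/3 + 0)*(1/9))) = -93 - 80*(14 + 4*((8/3)*(1/9))) = -93 - 80*(14 + 4*(8/27)) = -93 - 80*(14 + 32/27) = -93 - 80*410/27 = -93 - 32800/27 = -35311/27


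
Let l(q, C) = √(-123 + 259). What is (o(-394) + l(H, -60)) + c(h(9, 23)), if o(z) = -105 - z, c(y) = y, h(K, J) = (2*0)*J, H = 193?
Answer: 289 + 2*√34 ≈ 300.66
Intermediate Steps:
l(q, C) = 2*√34 (l(q, C) = √136 = 2*√34)
h(K, J) = 0 (h(K, J) = 0*J = 0)
(o(-394) + l(H, -60)) + c(h(9, 23)) = ((-105 - 1*(-394)) + 2*√34) + 0 = ((-105 + 394) + 2*√34) + 0 = (289 + 2*√34) + 0 = 289 + 2*√34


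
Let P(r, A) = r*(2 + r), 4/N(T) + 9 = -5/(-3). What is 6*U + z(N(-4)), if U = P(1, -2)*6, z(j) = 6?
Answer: 114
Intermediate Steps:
N(T) = -6/11 (N(T) = 4/(-9 - 5/(-3)) = 4/(-9 - 5*(-1/3)) = 4/(-9 + 5/3) = 4/(-22/3) = 4*(-3/22) = -6/11)
U = 18 (U = (1*(2 + 1))*6 = (1*3)*6 = 3*6 = 18)
6*U + z(N(-4)) = 6*18 + 6 = 108 + 6 = 114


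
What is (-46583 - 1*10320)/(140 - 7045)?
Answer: 56903/6905 ≈ 8.2408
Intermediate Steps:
(-46583 - 1*10320)/(140 - 7045) = (-46583 - 10320)/(-6905) = -56903*(-1/6905) = 56903/6905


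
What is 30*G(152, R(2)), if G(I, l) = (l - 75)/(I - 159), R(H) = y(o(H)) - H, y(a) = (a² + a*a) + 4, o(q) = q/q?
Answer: 2130/7 ≈ 304.29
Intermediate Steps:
o(q) = 1
y(a) = 4 + 2*a² (y(a) = (a² + a²) + 4 = 2*a² + 4 = 4 + 2*a²)
R(H) = 6 - H (R(H) = (4 + 2*1²) - H = (4 + 2*1) - H = (4 + 2) - H = 6 - H)
G(I, l) = (-75 + l)/(-159 + I)
30*G(152, R(2)) = 30*((-75 + (6 - 1*2))/(-159 + 152)) = 30*((-75 + (6 - 2))/(-7)) = 30*(-(-75 + 4)/7) = 30*(-⅐*(-71)) = 30*(71/7) = 2130/7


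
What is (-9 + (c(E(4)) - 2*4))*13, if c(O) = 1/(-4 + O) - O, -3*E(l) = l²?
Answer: -12857/84 ≈ -153.06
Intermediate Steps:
E(l) = -l²/3
(-9 + (c(E(4)) - 2*4))*13 = (-9 + ((1 - (-⅓*4²)² + 4*(-⅓*4²))/(-4 - ⅓*4²) - 2*4))*13 = (-9 + ((1 - (-⅓*16)² + 4*(-⅓*16))/(-4 - ⅓*16) - 8))*13 = (-9 + ((1 - (-16/3)² + 4*(-16/3))/(-4 - 16/3) - 8))*13 = (-9 + ((1 - 1*256/9 - 64/3)/(-28/3) - 8))*13 = (-9 + (-3*(1 - 256/9 - 64/3)/28 - 8))*13 = (-9 + (-3/28*(-439/9) - 8))*13 = (-9 + (439/84 - 8))*13 = (-9 - 233/84)*13 = -989/84*13 = -12857/84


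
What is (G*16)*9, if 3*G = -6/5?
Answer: -288/5 ≈ -57.600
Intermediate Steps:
G = -2/5 (G = (-6/5)/3 = (-6*1/5)/3 = (1/3)*(-6/5) = -2/5 ≈ -0.40000)
(G*16)*9 = -2/5*16*9 = -32/5*9 = -288/5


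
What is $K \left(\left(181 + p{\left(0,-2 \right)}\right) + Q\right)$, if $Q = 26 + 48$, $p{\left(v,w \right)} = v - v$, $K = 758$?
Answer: $193290$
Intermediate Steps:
$p{\left(v,w \right)} = 0$
$Q = 74$
$K \left(\left(181 + p{\left(0,-2 \right)}\right) + Q\right) = 758 \left(\left(181 + 0\right) + 74\right) = 758 \left(181 + 74\right) = 758 \cdot 255 = 193290$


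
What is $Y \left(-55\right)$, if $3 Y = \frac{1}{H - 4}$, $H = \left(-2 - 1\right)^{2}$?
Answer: $- \frac{11}{3} \approx -3.6667$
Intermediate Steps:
$H = 9$ ($H = \left(-3\right)^{2} = 9$)
$Y = \frac{1}{15}$ ($Y = \frac{1}{3 \left(9 - 4\right)} = \frac{1}{3 \cdot 5} = \frac{1}{3} \cdot \frac{1}{5} = \frac{1}{15} \approx 0.066667$)
$Y \left(-55\right) = \frac{1}{15} \left(-55\right) = - \frac{11}{3}$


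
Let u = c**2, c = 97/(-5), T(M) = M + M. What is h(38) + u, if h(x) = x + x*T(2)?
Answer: 14159/25 ≈ 566.36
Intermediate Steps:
T(M) = 2*M
h(x) = 5*x (h(x) = x + x*(2*2) = x + x*4 = x + 4*x = 5*x)
c = -97/5 (c = 97*(-1/5) = -97/5 ≈ -19.400)
u = 9409/25 (u = (-97/5)**2 = 9409/25 ≈ 376.36)
h(38) + u = 5*38 + 9409/25 = 190 + 9409/25 = 14159/25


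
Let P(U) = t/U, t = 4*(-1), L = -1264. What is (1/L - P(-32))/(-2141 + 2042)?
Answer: 53/41712 ≈ 0.0012706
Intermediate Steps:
t = -4
P(U) = -4/U
(1/L - P(-32))/(-2141 + 2042) = (1/(-1264) - (-4)/(-32))/(-2141 + 2042) = (-1/1264 - (-4)*(-1)/32)/(-99) = (-1/1264 - 1*1/8)*(-1/99) = (-1/1264 - 1/8)*(-1/99) = -159/1264*(-1/99) = 53/41712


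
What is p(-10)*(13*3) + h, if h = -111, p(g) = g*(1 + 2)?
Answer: -1281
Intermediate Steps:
p(g) = 3*g (p(g) = g*3 = 3*g)
p(-10)*(13*3) + h = (3*(-10))*(13*3) - 111 = -30*39 - 111 = -1170 - 111 = -1281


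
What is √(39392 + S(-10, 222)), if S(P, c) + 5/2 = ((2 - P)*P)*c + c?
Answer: √51886/2 ≈ 113.89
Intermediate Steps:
S(P, c) = -5/2 + c + P*c*(2 - P) (S(P, c) = -5/2 + (((2 - P)*P)*c + c) = -5/2 + ((P*(2 - P))*c + c) = -5/2 + (P*c*(2 - P) + c) = -5/2 + (c + P*c*(2 - P)) = -5/2 + c + P*c*(2 - P))
√(39392 + S(-10, 222)) = √(39392 + (-5/2 + 222 - 1*222*(-10)² + 2*(-10)*222)) = √(39392 + (-5/2 + 222 - 1*222*100 - 4440)) = √(39392 + (-5/2 + 222 - 22200 - 4440)) = √(39392 - 52841/2) = √(25943/2) = √51886/2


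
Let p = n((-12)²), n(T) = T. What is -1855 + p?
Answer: -1711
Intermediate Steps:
p = 144 (p = (-12)² = 144)
-1855 + p = -1855 + 144 = -1711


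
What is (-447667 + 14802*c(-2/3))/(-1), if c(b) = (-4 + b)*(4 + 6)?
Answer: 1138427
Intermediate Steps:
c(b) = -40 + 10*b (c(b) = (-4 + b)*10 = -40 + 10*b)
(-447667 + 14802*c(-2/3))/(-1) = (-447667 + 14802*(-40 + 10*(-2/3)))/(-1) = -(-447667 + 14802*(-40 + 10*(-2*⅓))) = -(-447667 + 14802*(-40 + 10*(-⅔))) = -(-447667 + 14802*(-40 - 20/3)) = -(-447667 + 14802*(-140/3)) = -(-447667 - 690760) = -1*(-1138427) = 1138427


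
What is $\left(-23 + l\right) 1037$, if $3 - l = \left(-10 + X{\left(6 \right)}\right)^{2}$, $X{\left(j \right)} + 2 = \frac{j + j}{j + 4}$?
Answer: $- \frac{3542392}{25} \approx -1.417 \cdot 10^{5}$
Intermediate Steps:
$X{\left(j \right)} = -2 + \frac{2 j}{4 + j}$ ($X{\left(j \right)} = -2 + \frac{j + j}{j + 4} = -2 + \frac{2 j}{4 + j}$)
$l = - \frac{2841}{25}$ ($l = 3 - \left(-10 - \frac{8}{4 + 6}\right)^{2} = 3 - \left(-10 - \frac{8}{10}\right)^{2} = 3 - \left(-10 - \frac{4}{5}\right)^{2} = 3 - \left(- \frac{54}{5}\right)^{2} = 3 - \frac{2916}{25} = - \frac{2841}{25} \approx -113.64$)
$\left(-23 + l\right) 1037 = \left(-23 - \frac{2841}{25}\right) 1037 = \left(- \frac{3416}{25}\right) 1037 = - \frac{3542392}{25}$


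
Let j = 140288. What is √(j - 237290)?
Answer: 3*I*√10778 ≈ 311.45*I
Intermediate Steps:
√(j - 237290) = √(140288 - 237290) = √(-97002) = 3*I*√10778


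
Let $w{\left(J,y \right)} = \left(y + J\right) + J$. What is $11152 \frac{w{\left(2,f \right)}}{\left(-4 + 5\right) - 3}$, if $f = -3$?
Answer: $-5576$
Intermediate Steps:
$w{\left(J,y \right)} = y + 2 J$ ($w{\left(J,y \right)} = \left(J + y\right) + J = y + 2 J$)
$11152 \frac{w{\left(2,f \right)}}{\left(-4 + 5\right) - 3} = 11152 \frac{-3 + 2 \cdot 2}{\left(-4 + 5\right) - 3} = 11152 \frac{-3 + 4}{1 - 3} = 11152 \cdot 1 \frac{1}{-2} = 11152 \cdot 1 \left(- \frac{1}{2}\right) = 11152 \left(- \frac{1}{2}\right) = -5576$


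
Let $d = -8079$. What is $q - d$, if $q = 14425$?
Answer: $22504$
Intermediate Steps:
$q - d = 14425 - -8079 = 14425 + 8079 = 22504$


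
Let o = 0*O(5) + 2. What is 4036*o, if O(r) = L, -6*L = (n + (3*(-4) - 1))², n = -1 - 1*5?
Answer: 8072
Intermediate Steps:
n = -6 (n = -1 - 5 = -6)
L = -361/6 (L = -(-6 + (3*(-4) - 1))²/6 = -(-6 + (-12 - 1))²/6 = -(-6 - 13)²/6 = -⅙*(-19)² = -⅙*361 = -361/6 ≈ -60.167)
O(r) = -361/6
o = 2 (o = 0*(-361/6) + 2 = 0 + 2 = 2)
4036*o = 4036*2 = 8072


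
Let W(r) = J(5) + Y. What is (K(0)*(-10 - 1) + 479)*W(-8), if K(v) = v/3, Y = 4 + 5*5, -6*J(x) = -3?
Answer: 28261/2 ≈ 14131.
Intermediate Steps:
J(x) = ½ (J(x) = -⅙*(-3) = ½)
Y = 29 (Y = 4 + 25 = 29)
K(v) = v/3 (K(v) = v*(⅓) = v/3)
W(r) = 59/2 (W(r) = ½ + 29 = 59/2)
(K(0)*(-10 - 1) + 479)*W(-8) = (((⅓)*0)*(-10 - 1) + 479)*(59/2) = (0*(-11) + 479)*(59/2) = (0 + 479)*(59/2) = 479*(59/2) = 28261/2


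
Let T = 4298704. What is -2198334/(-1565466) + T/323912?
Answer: 155032119139/10564025479 ≈ 14.675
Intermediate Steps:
-2198334/(-1565466) + T/323912 = -2198334/(-1565466) + 4298704/323912 = -2198334*(-1/1565466) + 4298704*(1/323912) = 366389/260911 + 537338/40489 = 155032119139/10564025479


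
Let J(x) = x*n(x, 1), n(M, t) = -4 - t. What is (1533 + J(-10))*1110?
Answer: 1757130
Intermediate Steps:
J(x) = -5*x (J(x) = x*(-4 - 1*1) = x*(-4 - 1) = x*(-5) = -5*x)
(1533 + J(-10))*1110 = (1533 - 5*(-10))*1110 = (1533 + 50)*1110 = 1583*1110 = 1757130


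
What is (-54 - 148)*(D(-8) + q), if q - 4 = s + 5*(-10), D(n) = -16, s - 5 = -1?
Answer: 11716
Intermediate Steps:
s = 4 (s = 5 - 1 = 4)
q = -42 (q = 4 + (4 + 5*(-10)) = 4 + (4 - 50) = 4 - 46 = -42)
(-54 - 148)*(D(-8) + q) = (-54 - 148)*(-16 - 42) = -202*(-58) = 11716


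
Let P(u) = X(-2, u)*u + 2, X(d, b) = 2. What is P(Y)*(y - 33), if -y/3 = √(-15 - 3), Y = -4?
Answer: 198 + 54*I*√2 ≈ 198.0 + 76.368*I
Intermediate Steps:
y = -9*I*√2 (y = -3*√(-15 - 3) = -9*I*√2 ≈ -12.728*I)
P(u) = 2 + 2*u (P(u) = 2*u + 2 = 2 + 2*u)
P(Y)*(y - 33) = (2 + 2*(-4))*(-9*I*√2 - 33) = (2 - 8)*(-33 - 9*I*√2) = -6*(-33 - 9*I*√2) = 198 + 54*I*√2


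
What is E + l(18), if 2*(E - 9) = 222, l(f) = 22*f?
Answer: 516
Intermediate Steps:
E = 120 (E = 9 + (½)*222 = 9 + 111 = 120)
E + l(18) = 120 + 22*18 = 120 + 396 = 516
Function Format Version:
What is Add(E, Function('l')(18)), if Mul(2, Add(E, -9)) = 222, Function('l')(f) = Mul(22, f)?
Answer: 516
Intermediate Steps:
E = 120 (E = Add(9, Mul(Rational(1, 2), 222)) = Add(9, 111) = 120)
Add(E, Function('l')(18)) = Add(120, Mul(22, 18)) = Add(120, 396) = 516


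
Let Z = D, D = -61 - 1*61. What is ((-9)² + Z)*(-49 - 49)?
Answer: 4018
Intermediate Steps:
D = -122 (D = -61 - 61 = -122)
Z = -122
((-9)² + Z)*(-49 - 49) = ((-9)² - 122)*(-49 - 49) = (81 - 122)*(-98) = -41*(-98) = 4018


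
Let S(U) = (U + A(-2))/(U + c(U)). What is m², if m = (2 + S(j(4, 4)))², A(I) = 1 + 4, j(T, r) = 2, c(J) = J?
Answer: 50625/256 ≈ 197.75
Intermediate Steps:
A(I) = 5
S(U) = (5 + U)/(2*U) (S(U) = (U + 5)/(U + U) = (5 + U)/((2*U)) = (5 + U)*(1/(2*U)) = (5 + U)/(2*U))
m = 225/16 (m = (2 + (½)*(5 + 2)/2)² = (2 + (½)*(½)*7)² = (2 + 7/4)² = (15/4)² = 225/16 ≈ 14.063)
m² = (225/16)² = 50625/256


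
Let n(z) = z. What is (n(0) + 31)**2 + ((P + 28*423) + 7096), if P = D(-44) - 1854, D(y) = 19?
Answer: 18066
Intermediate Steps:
P = -1835 (P = 19 - 1854 = -1835)
(n(0) + 31)**2 + ((P + 28*423) + 7096) = (0 + 31)**2 + ((-1835 + 28*423) + 7096) = 31**2 + ((-1835 + 11844) + 7096) = 961 + (10009 + 7096) = 961 + 17105 = 18066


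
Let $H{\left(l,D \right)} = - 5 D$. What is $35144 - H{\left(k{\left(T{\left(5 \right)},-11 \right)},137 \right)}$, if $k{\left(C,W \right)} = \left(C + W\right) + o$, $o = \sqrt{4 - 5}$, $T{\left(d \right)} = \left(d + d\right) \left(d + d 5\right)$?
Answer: $35829$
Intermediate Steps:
$T{\left(d \right)} = 12 d^{2}$ ($T{\left(d \right)} = 2 d \left(d + 5 d\right) = 2 d 6 d = 12 d^{2}$)
$o = i$ ($o = \sqrt{-1} = i \approx 1.0 i$)
$k{\left(C,W \right)} = i + C + W$ ($k{\left(C,W \right)} = \left(C + W\right) + i = i + C + W$)
$35144 - H{\left(k{\left(T{\left(5 \right)},-11 \right)},137 \right)} = 35144 - \left(-5\right) 137 = 35144 - -685 = 35144 + 685 = 35829$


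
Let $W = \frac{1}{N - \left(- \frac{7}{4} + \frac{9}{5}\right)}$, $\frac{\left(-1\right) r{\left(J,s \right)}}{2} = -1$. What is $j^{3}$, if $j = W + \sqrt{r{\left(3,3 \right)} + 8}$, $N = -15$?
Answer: $- \frac{54368600}{27270901} + \frac{907210 \sqrt{10}}{90601} \approx 29.671$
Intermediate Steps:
$r{\left(J,s \right)} = 2$ ($r{\left(J,s \right)} = \left(-2\right) \left(-1\right) = 2$)
$W = - \frac{20}{301}$ ($W = \frac{1}{-15 - \left(- \frac{7}{4} + \frac{9}{5}\right)} = \frac{1}{-15 - \frac{1}{20}} = \frac{1}{- \frac{301}{20}} = - \frac{20}{301} \approx -0.066445$)
$j = - \frac{20}{301} + \sqrt{10}$ ($j = - \frac{20}{301} + \sqrt{2 + 8} = - \frac{20}{301} + \sqrt{10} \approx 3.0958$)
$j^{3} = \left(- \frac{20}{301} + \sqrt{10}\right)^{3}$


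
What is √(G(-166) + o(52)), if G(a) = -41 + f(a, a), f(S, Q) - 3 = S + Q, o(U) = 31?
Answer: I*√339 ≈ 18.412*I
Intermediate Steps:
f(S, Q) = 3 + Q + S (f(S, Q) = 3 + (S + Q) = 3 + (Q + S) = 3 + Q + S)
G(a) = -38 + 2*a (G(a) = -41 + (3 + a + a) = -41 + (3 + 2*a) = -38 + 2*a)
√(G(-166) + o(52)) = √((-38 + 2*(-166)) + 31) = √((-38 - 332) + 31) = √(-370 + 31) = √(-339) = I*√339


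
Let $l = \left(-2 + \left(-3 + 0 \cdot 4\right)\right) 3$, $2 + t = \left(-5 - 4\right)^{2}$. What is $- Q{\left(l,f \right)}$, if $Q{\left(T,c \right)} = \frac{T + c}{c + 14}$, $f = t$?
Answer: $- \frac{64}{93} \approx -0.68817$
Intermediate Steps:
$t = 79$ ($t = -2 + \left(-5 - 4\right)^{2} = -2 + \left(-9\right)^{2} = -2 + 81 = 79$)
$l = -15$ ($l = \left(-2 + \left(-3 + 0\right)\right) 3 = \left(-2 - 3\right) 3 = \left(-5\right) 3 = -15$)
$f = 79$
$Q{\left(T,c \right)} = \frac{T + c}{14 + c}$
$- Q{\left(l,f \right)} = - \frac{-15 + 79}{14 + 79} = - \frac{64}{93}$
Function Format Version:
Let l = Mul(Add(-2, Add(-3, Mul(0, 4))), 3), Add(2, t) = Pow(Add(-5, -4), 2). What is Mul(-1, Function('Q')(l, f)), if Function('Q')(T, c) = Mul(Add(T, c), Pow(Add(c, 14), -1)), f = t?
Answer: Rational(-64, 93) ≈ -0.68817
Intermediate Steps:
t = 79 (t = Add(-2, Pow(Add(-5, -4), 2)) = Add(-2, Pow(-9, 2)) = Add(-2, 81) = 79)
l = -15 (l = Mul(Add(-2, Add(-3, 0)), 3) = Mul(Add(-2, -3), 3) = Mul(-5, 3) = -15)
f = 79
Function('Q')(T, c) = Mul(Pow(Add(14, c), -1), Add(T, c)) (Function('Q')(T, c) = Mul(Add(T, c), Pow(Add(14, c), -1)) = Mul(Pow(Add(14, c), -1), Add(T, c)))
Mul(-1, Function('Q')(l, f)) = Mul(-1, Mul(Pow(Add(14, 79), -1), Add(-15, 79))) = Mul(-1, Mul(Pow(93, -1), 64)) = Mul(-1, Mul(Rational(1, 93), 64)) = Mul(-1, Rational(64, 93)) = Rational(-64, 93)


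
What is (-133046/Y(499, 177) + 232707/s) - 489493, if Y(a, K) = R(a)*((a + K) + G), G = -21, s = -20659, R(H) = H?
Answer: -3305277915203244/6752290855 ≈ -4.8950e+5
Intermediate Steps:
Y(a, K) = a*(-21 + K + a) (Y(a, K) = a*((a + K) - 21) = a*((K + a) - 21) = a*(-21 + K + a))
(-133046/Y(499, 177) + 232707/s) - 489493 = (-133046*1/(499*(-21 + 177 + 499)) + 232707/(-20659)) - 489493 = (-133046/(499*655) + 232707*(-1/20659)) - 489493 = (-133046/326845 - 232707/20659) - 489493 = -78807716729/6752290855 - 489493 = -3305277915203244/6752290855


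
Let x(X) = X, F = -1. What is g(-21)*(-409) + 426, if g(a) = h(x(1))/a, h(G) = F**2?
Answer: 9355/21 ≈ 445.48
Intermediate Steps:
h(G) = 1 (h(G) = (-1)**2 = 1)
g(a) = 1/a
g(-21)*(-409) + 426 = -409/(-21) + 426 = -1/21*(-409) + 426 = 409/21 + 426 = 9355/21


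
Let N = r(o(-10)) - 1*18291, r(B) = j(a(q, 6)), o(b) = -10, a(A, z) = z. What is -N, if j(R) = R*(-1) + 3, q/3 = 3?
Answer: 18294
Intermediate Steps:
q = 9 (q = 3*3 = 9)
j(R) = 3 - R (j(R) = -R + 3 = 3 - R)
r(B) = -3 (r(B) = 3 - 1*6 = 3 - 6 = -3)
N = -18294 (N = -3 - 1*18291 = -3 - 18291 = -18294)
-N = -1*(-18294) = 18294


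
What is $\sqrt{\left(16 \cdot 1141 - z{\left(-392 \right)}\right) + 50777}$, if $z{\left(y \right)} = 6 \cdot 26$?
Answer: $3 \sqrt{7653} \approx 262.44$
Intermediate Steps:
$z{\left(y \right)} = 156$
$\sqrt{\left(16 \cdot 1141 - z{\left(-392 \right)}\right) + 50777} = \sqrt{\left(16 \cdot 1141 - 156\right) + 50777} = \sqrt{\left(18256 - 156\right) + 50777} = \sqrt{18100 + 50777} = \sqrt{68877} = 3 \sqrt{7653}$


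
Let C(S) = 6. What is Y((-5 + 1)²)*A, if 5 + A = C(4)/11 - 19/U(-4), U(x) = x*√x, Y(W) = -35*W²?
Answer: 439040/11 + 21280*I ≈ 39913.0 + 21280.0*I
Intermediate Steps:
U(x) = x^(3/2)
A = -49/11 - 19*I/8 (A = -5 + (6/11 - 19*I/8) = -49/11 - 19*I/8 ≈ -4.4545 - 2.375*I)
Y((-5 + 1)²)*A = (-35*(-5 + 1)⁴)*(-49/11 - 19*I/8) = (-35*((-4)²)²)*(-49/11 - 19*I/8) = (-35*16²)*(-49/11 - 19*I/8) = (-35*256)*(-49/11 - 19*I/8) = -8960*(-49/11 - 19*I/8) = 439040/11 + 21280*I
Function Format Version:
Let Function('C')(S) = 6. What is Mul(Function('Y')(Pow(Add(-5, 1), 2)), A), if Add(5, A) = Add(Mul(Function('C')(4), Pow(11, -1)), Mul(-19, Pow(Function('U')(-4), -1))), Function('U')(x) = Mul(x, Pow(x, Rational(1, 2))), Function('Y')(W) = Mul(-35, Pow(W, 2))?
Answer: Add(Rational(439040, 11), Mul(21280, I)) ≈ Add(39913., Mul(21280., I))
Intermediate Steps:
Function('U')(x) = Pow(x, Rational(3, 2))
A = Add(Rational(-49, 11), Mul(Rational(-19, 8), I)) (A = Add(-5, Add(Mul(6, Pow(11, -1)), Mul(-19, Pow(Pow(-4, Rational(3, 2)), -1)))) = Add(-5, Add(Mul(6, Rational(1, 11)), Mul(-19, Pow(Mul(-8, I), -1)))) = Add(-5, Add(Rational(6, 11), Mul(-19, Mul(Rational(1, 8), I)))) = Add(-5, Add(Rational(6, 11), Mul(Rational(-19, 8), I))) = Add(Rational(-49, 11), Mul(Rational(-19, 8), I)) ≈ Add(-4.4545, Mul(-2.3750, I)))
Mul(Function('Y')(Pow(Add(-5, 1), 2)), A) = Mul(Mul(-35, Pow(Pow(Add(-5, 1), 2), 2)), Add(Rational(-49, 11), Mul(Rational(-19, 8), I))) = Mul(Mul(-35, Pow(Pow(-4, 2), 2)), Add(Rational(-49, 11), Mul(Rational(-19, 8), I))) = Mul(Mul(-35, Pow(16, 2)), Add(Rational(-49, 11), Mul(Rational(-19, 8), I))) = Mul(Mul(-35, 256), Add(Rational(-49, 11), Mul(Rational(-19, 8), I))) = Mul(-8960, Add(Rational(-49, 11), Mul(Rational(-19, 8), I))) = Add(Rational(439040, 11), Mul(21280, I))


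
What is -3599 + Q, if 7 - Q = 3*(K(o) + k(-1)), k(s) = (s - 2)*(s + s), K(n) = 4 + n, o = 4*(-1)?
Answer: -3610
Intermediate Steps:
o = -4
k(s) = 2*s*(-2 + s) (k(s) = (-2 + s)*(2*s) = 2*s*(-2 + s))
Q = -11 (Q = 7 - 3*((4 - 4) + 2*(-1)*(-2 - 1)) = 7 - 3*(0 + 2*(-1)*(-3)) = 7 - 3*(0 + 6) = 7 - 3*6 = 7 - 1*18 = 7 - 18 = -11)
-3599 + Q = -3599 - 11 = -3610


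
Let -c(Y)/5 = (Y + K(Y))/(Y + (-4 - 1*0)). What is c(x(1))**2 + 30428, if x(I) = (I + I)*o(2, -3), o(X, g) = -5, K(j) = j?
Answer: 1493472/49 ≈ 30479.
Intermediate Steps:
x(I) = -10*I (x(I) = (I + I)*(-5) = (2*I)*(-5) = -10*I)
c(Y) = -10*Y/(-4 + Y) (c(Y) = -5*(Y + Y)/(Y + (-4 - 1*0)) = -5*2*Y/(Y + (-4 + 0)) = -5*2*Y/(Y - 4) = -5*2*Y/(-4 + Y) = -10*Y/(-4 + Y))
c(x(1))**2 + 30428 = (-10*(-10*1)/(-4 - 10*1))**2 + 30428 = (-10*(-10)/(-4 - 10))**2 + 30428 = (-10*(-10)/(-14))**2 + 30428 = (-10*(-10)*(-1/14))**2 + 30428 = (-50/7)**2 + 30428 = 2500/49 + 30428 = 1493472/49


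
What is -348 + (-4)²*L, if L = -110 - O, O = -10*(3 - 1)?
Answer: -1788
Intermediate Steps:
O = -20 (O = -10*2 = -20)
L = -90 (L = -110 - 1*(-20) = -110 + 20 = -90)
-348 + (-4)²*L = -348 + (-4)²*(-90) = -348 + 16*(-90) = -348 - 1440 = -1788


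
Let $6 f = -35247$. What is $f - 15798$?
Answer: $- \frac{43345}{2} \approx -21673.0$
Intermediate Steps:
$f = - \frac{11749}{2}$ ($f = \frac{1}{6} \left(-35247\right) = - \frac{11749}{2} \approx -5874.5$)
$f - 15798 = - \frac{11749}{2} - 15798 = - \frac{43345}{2}$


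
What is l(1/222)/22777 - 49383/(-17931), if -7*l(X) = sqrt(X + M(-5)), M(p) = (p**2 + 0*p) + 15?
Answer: 16461/5977 - sqrt(1971582)/35395458 ≈ 2.7540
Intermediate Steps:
M(p) = 15 + p**2 (M(p) = (p**2 + 0) + 15 = p**2 + 15 = 15 + p**2)
l(X) = -sqrt(40 + X)/7 (l(X) = -sqrt(X + (15 + (-5)**2))/7 = -sqrt(X + (15 + 25))/7 = -sqrt(X + 40)/7 = -sqrt(40 + X)/7)
l(1/222)/22777 - 49383/(-17931) = -sqrt(40 + 1/222)/7/22777 - 49383/(-17931) = -sqrt(40 + 1/222)/7*(1/22777) - 49383*(-1/17931) = -sqrt(1971582)/1554*(1/22777) + 16461/5977 = -sqrt(1971582)/35395458 + 16461/5977 = 16461/5977 - sqrt(1971582)/35395458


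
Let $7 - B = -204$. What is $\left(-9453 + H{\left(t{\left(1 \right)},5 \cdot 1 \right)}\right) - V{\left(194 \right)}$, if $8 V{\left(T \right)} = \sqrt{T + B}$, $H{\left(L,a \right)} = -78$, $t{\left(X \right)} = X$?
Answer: $-9531 - \frac{9 \sqrt{5}}{8} \approx -9533.5$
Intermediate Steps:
$B = 211$ ($B = 7 - -204 = 7 + 204 = 211$)
$V{\left(T \right)} = \frac{\sqrt{211 + T}}{8}$ ($V{\left(T \right)} = \frac{\sqrt{T + 211}}{8} = \frac{\sqrt{211 + T}}{8}$)
$\left(-9453 + H{\left(t{\left(1 \right)},5 \cdot 1 \right)}\right) - V{\left(194 \right)} = \left(-9453 - 78\right) - \frac{\sqrt{211 + 194}}{8} = -9531 - \frac{\sqrt{405}}{8} = -9531 - \frac{9 \sqrt{5}}{8}$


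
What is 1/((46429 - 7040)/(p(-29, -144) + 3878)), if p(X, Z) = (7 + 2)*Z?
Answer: 2582/39389 ≈ 0.065551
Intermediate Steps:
p(X, Z) = 9*Z
1/((46429 - 7040)/(p(-29, -144) + 3878)) = 1/((46429 - 7040)/(9*(-144) + 3878)) = 1/(39389/(-1296 + 3878)) = 1/(39389/2582) = 2582/39389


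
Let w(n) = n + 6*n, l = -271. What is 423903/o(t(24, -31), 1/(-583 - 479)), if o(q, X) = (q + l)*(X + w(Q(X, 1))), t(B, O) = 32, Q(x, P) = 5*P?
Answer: -450184986/8883391 ≈ -50.677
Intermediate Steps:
w(n) = 7*n
o(q, X) = (-271 + q)*(35 + X) (o(q, X) = (q - 271)*(X + 7*(5*1)) = (-271 + q)*(X + 7*5) = (-271 + q)*(X + 35) = (-271 + q)*(35 + X))
423903/o(t(24, -31), 1/(-583 - 479)) = 423903/(-9485 - 271/(-583 - 479) + 35*32 + 32/(-583 - 479)) = 423903/(-9485 - 271/(-1062) + 1120 + 32/(-1062)) = 423903/(-9485 - 271*(-1/1062) + 1120 - 1/1062*32) = 423903/(-9485 + 271/1062 + 1120 - 16/531) = 423903/(-8883391/1062) = 423903*(-1062/8883391) = -450184986/8883391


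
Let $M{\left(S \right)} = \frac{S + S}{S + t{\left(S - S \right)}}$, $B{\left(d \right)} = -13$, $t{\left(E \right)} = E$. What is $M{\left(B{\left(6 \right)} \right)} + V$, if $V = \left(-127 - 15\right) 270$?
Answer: $-38338$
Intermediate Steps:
$M{\left(S \right)} = 2$ ($M{\left(S \right)} = \frac{S + S}{S + \left(S - S\right)} = \frac{2 S}{S + 0} = \frac{2 S}{S} = 2$)
$V = -38340$ ($V = \left(-142\right) 270 = -38340$)
$M{\left(B{\left(6 \right)} \right)} + V = 2 - 38340 = -38338$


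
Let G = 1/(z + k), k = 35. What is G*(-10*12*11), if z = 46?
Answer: -440/27 ≈ -16.296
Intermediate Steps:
G = 1/81 (G = 1/(46 + 35) = 1/81 ≈ 0.012346)
G*(-10*12*11) = (-10*12*11)/81 = (-120*11)/81 = (1/81)*(-1320) = -440/27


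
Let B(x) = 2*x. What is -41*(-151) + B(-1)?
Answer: 6189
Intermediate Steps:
-41*(-151) + B(-1) = -41*(-151) + 2*(-1) = 6191 - 2 = 6189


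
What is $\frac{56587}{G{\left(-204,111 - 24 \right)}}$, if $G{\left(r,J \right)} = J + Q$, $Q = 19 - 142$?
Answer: $- \frac{56587}{36} \approx -1571.9$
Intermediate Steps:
$Q = -123$
$G{\left(r,J \right)} = -123 + J$ ($G{\left(r,J \right)} = J - 123 = -123 + J$)
$\frac{56587}{G{\left(-204,111 - 24 \right)}} = \frac{56587}{-123 + \left(111 - 24\right)} = \frac{56587}{-123 + 87} = \frac{56587}{-36} = 56587 \left(- \frac{1}{36}\right) = - \frac{56587}{36}$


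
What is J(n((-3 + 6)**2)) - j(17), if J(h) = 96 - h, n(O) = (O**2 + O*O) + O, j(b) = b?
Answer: -92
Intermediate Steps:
n(O) = O + 2*O**2 (n(O) = (O**2 + O**2) + O = 2*O**2 + O = O + 2*O**2)
J(n((-3 + 6)**2)) - j(17) = (96 - (-3 + 6)**2*(1 + 2*(-3 + 6)**2)) - 1*17 = (96 - 3**2*(1 + 2*3**2)) - 17 = (96 - 9*(1 + 2*9)) - 17 = (96 - 9*(1 + 18)) - 17 = (96 - 9*19) - 17 = (96 - 1*171) - 17 = (96 - 171) - 17 = -75 - 17 = -92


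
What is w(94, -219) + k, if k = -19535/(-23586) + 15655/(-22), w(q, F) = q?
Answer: -80008303/129723 ≈ -616.76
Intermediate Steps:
k = -92202265/129723 (k = -19535*(-1/23586) + 15655*(-1/22) = 19535/23586 - 15655/22 = -92202265/129723 ≈ -710.76)
w(94, -219) + k = 94 - 92202265/129723 = -80008303/129723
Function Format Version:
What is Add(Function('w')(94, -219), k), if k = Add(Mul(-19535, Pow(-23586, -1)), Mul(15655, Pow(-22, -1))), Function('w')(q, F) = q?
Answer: Rational(-80008303, 129723) ≈ -616.76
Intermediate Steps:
k = Rational(-92202265, 129723) (k = Add(Mul(-19535, Rational(-1, 23586)), Mul(15655, Rational(-1, 22))) = Add(Rational(19535, 23586), Rational(-15655, 22)) = Rational(-92202265, 129723) ≈ -710.76)
Add(Function('w')(94, -219), k) = Add(94, Rational(-92202265, 129723)) = Rational(-80008303, 129723)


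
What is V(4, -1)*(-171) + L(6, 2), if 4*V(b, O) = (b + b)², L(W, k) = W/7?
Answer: -19146/7 ≈ -2735.1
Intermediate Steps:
L(W, k) = W/7 (L(W, k) = W*(⅐) = W/7)
V(b, O) = b² (V(b, O) = (b + b)²/4 = (2*b)²/4 = (4*b²)/4 = b²)
V(4, -1)*(-171) + L(6, 2) = 4²*(-171) + (⅐)*6 = 16*(-171) + 6/7 = -2736 + 6/7 = -19146/7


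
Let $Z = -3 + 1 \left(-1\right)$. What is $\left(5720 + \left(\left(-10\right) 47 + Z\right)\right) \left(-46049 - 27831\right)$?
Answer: $-387574480$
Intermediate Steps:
$Z = -4$ ($Z = -3 - 1 = -4$)
$\left(5720 + \left(\left(-10\right) 47 + Z\right)\right) \left(-46049 - 27831\right) = \left(5720 - 474\right) \left(-46049 - 27831\right) = \left(5720 - 474\right) \left(-73880\right) = 5246 \left(-73880\right) = -387574480$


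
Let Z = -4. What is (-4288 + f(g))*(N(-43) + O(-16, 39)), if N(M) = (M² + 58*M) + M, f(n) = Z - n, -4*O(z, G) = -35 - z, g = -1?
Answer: 11727303/4 ≈ 2.9318e+6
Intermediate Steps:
O(z, G) = 35/4 + z/4 (O(z, G) = -(-35 - z)/4 = 35/4 + z/4)
f(n) = -4 - n
N(M) = M² + 59*M
(-4288 + f(g))*(N(-43) + O(-16, 39)) = (-4288 + (-4 - 1*(-1)))*(-43*(59 - 43) + (35/4 + (¼)*(-16))) = (-4288 + (-4 + 1))*(-43*16 + (35/4 - 4)) = (-4288 - 3)*(-688 + 19/4) = -4291*(-2733/4) = 11727303/4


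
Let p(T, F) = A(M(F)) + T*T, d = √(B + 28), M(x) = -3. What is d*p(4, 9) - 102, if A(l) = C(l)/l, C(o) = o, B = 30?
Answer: -102 + 17*√58 ≈ 27.468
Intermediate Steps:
d = √58 (d = √(30 + 28) = √58 ≈ 7.6158)
A(l) = 1 (A(l) = l/l = 1)
p(T, F) = 1 + T² (p(T, F) = 1 + T*T = 1 + T²)
d*p(4, 9) - 102 = √58*(1 + 4²) - 102 = √58*(1 + 16) - 102 = √58*17 - 102 = 17*√58 - 102 = -102 + 17*√58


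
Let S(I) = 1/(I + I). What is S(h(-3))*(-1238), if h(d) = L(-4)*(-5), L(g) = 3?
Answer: 619/15 ≈ 41.267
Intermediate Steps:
h(d) = -15 (h(d) = 3*(-5) = -15)
S(I) = 1/(2*I)
S(h(-3))*(-1238) = ((½)/(-15))*(-1238) = ((½)*(-1/15))*(-1238) = -1/30*(-1238) = 619/15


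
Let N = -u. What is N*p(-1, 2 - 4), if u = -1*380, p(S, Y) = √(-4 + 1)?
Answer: 380*I*√3 ≈ 658.18*I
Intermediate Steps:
p(S, Y) = I*√3 (p(S, Y) = √(-3) = I*√3)
u = -380
N = 380 (N = -1*(-380) = 380)
N*p(-1, 2 - 4) = 380*(I*√3) = 380*I*√3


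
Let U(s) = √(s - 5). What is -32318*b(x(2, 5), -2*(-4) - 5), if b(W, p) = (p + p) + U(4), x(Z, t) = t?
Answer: -193908 - 32318*I ≈ -1.9391e+5 - 32318.0*I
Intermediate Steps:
U(s) = √(-5 + s)
b(W, p) = I + 2*p (b(W, p) = (p + p) + √(-5 + 4) = 2*p + √(-1) = 2*p + I = I + 2*p)
-32318*b(x(2, 5), -2*(-4) - 5) = -32318*(I + 2*(-2*(-4) - 5)) = -32318*(I + 2*(8 - 5)) = -32318*(I + 2*3) = -32318*(I + 6) = -32318*(6 + I) = -193908 - 32318*I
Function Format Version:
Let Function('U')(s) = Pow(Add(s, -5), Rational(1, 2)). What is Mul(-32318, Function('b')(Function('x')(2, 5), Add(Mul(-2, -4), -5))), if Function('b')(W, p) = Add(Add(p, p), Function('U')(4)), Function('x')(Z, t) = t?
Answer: Add(-193908, Mul(-32318, I)) ≈ Add(-1.9391e+5, Mul(-32318., I))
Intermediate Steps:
Function('U')(s) = Pow(Add(-5, s), Rational(1, 2))
Function('b')(W, p) = Add(I, Mul(2, p)) (Function('b')(W, p) = Add(Add(p, p), Pow(Add(-5, 4), Rational(1, 2))) = Add(Mul(2, p), Pow(-1, Rational(1, 2))) = Add(Mul(2, p), I) = Add(I, Mul(2, p)))
Mul(-32318, Function('b')(Function('x')(2, 5), Add(Mul(-2, -4), -5))) = Mul(-32318, Add(I, Mul(2, Add(Mul(-2, -4), -5)))) = Mul(-32318, Add(I, Mul(2, Add(8, -5)))) = Mul(-32318, Add(I, Mul(2, 3))) = Mul(-32318, Add(I, 6)) = Mul(-32318, Add(6, I)) = Add(-193908, Mul(-32318, I))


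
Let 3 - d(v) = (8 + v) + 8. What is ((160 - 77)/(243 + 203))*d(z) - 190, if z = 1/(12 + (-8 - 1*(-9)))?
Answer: -557865/2899 ≈ -192.43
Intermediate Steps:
z = 1/13 (z = 1/(12 + (-8 + 9)) = 1/(12 + 1) = 1/13 ≈ 0.076923)
d(v) = -13 - v (d(v) = 3 - ((8 + v) + 8) = 3 - (16 + v) = 3 + (-16 - v) = -13 - v)
((160 - 77)/(243 + 203))*d(z) - 190 = ((160 - 77)/(243 + 203))*(-13 - 1*1/13) - 190 = (83/446)*(-13 - 1/13) - 190 = (83*(1/446))*(-170/13) - 190 = (83/446)*(-170/13) - 190 = -7055/2899 - 190 = -557865/2899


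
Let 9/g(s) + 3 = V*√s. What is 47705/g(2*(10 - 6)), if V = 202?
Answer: -47705/3 + 19272820*√2/9 ≈ 3.0125e+6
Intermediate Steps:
g(s) = 9/(-3 + 202*√s)
47705/g(2*(10 - 6)) = 47705/((9/(-3 + 202*√(2*(10 - 6))))) = 47705/((9/(-3 + 202*√(2*4)))) = 47705/((9/(-3 + 202*√8))) = 47705/((9/(-3 + 202*(2*√2)))) = 47705/((9/(-3 + 404*√2))) = 47705*(-⅓ + 404*√2/9) = -47705/3 + 19272820*√2/9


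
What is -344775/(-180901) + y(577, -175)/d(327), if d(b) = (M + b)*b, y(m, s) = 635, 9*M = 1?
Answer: 110981534805/58050407296 ≈ 1.9118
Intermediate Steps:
M = ⅑ (M = (⅑)*1 = ⅑ ≈ 0.11111)
d(b) = b*(⅑ + b) (d(b) = (⅑ + b)*b = b*(⅑ + b))
-344775/(-180901) + y(577, -175)/d(327) = -344775/(-180901) + 635/((327*(⅑ + 327))) = -344775*(-1/180901) + 635/((327*(2944/9))) = 344775/180901 + 635/(320896/3) = 344775/180901 + 635*(3/320896) = 344775/180901 + 1905/320896 = 110981534805/58050407296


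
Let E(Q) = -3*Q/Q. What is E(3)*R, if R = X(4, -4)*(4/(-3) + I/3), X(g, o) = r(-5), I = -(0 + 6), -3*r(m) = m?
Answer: 50/3 ≈ 16.667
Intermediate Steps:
r(m) = -m/3
E(Q) = -3 (E(Q) = -3*1 = -3)
I = -6 (I = -1*6 = -6)
X(g, o) = 5/3 (X(g, o) = -⅓*(-5) = 5/3)
R = -50/9 (R = 5*(4/(-3) - 6/3)/3 = 5*(4*(-⅓) - 6*⅓)/3 = 5*(-4/3 - 2)/3 = (5/3)*(-10/3) = -50/9 ≈ -5.5556)
E(3)*R = -3*(-50/9) = 50/3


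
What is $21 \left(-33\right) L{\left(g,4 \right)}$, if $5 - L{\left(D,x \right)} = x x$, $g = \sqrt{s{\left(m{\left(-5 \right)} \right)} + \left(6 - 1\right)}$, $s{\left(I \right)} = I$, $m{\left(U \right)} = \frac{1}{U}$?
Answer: $7623$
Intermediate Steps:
$g = \frac{2 \sqrt{30}}{5}$ ($g = \sqrt{\frac{1}{-5} + \left(6 - 1\right)} = \sqrt{- \frac{1}{5} + \left(6 - 1\right)} = \sqrt{- \frac{1}{5} + 5} = \sqrt{\frac{24}{5}} = \frac{2 \sqrt{30}}{5} \approx 2.1909$)
$L{\left(D,x \right)} = 5 - x^{2}$ ($L{\left(D,x \right)} = 5 - x x = 5 - x^{2}$)
$21 \left(-33\right) L{\left(g,4 \right)} = 21 \left(-33\right) \left(5 - 4^{2}\right) = - 693 \left(5 - 16\right) = \left(-693\right) \left(-11\right) = 7623$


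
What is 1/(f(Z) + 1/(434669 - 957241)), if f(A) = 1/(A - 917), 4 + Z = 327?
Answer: -155203884/261583 ≈ -593.33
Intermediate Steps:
Z = 323 (Z = -4 + 327 = 323)
f(A) = 1/(-917 + A)
1/(f(Z) + 1/(434669 - 957241)) = 1/(1/(-917 + 323) + 1/(434669 - 957241)) = 1/(1/(-594) + 1/(-522572)) = 1/(-1/594 - 1/522572) = 1/(-261583/155203884) = -155203884/261583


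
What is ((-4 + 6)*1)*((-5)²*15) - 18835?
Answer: -18085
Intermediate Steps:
((-4 + 6)*1)*((-5)²*15) - 18835 = (2*1)*(25*15) - 18835 = 2*375 - 18835 = 750 - 18835 = -18085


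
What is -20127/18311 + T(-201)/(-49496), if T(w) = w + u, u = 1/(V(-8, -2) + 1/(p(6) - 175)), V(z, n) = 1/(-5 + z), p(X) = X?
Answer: -13892262175/12688497584 ≈ -1.0949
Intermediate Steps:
u = -169/14 (u = 1/(1/(-5 - 8) + 1/(6 - 175)) = 1/(1/(-13) + 1/(-169)) = 1/(-1/13 - 1/169) = 1/(-14/169) = -169/14 ≈ -12.071)
T(w) = -169/14 + w (T(w) = w - 169/14 = -169/14 + w)
-20127/18311 + T(-201)/(-49496) = -20127/18311 + (-169/14 - 201)/(-49496) = -20127*1/18311 - 2983/14*(-1/49496) = -20127/18311 + 2983/692944 = -13892262175/12688497584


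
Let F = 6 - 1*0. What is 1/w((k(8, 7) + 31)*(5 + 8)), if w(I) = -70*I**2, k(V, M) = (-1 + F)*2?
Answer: -1/19886230 ≈ -5.0286e-8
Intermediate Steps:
F = 6 (F = 6 + 0 = 6)
k(V, M) = 10 (k(V, M) = (-1 + 6)*2 = 5*2 = 10)
1/w((k(8, 7) + 31)*(5 + 8)) = 1/(-70*(5 + 8)**2*(10 + 31)**2) = 1/(-70*(41*13)**2) = 1/(-70*533**2) = 1/(-70*284089) = 1/(-19886230) = -1/19886230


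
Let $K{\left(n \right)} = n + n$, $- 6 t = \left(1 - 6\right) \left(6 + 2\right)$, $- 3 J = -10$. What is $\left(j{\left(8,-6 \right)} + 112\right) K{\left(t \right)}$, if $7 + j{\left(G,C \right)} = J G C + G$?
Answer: $- \frac{1880}{3} \approx -626.67$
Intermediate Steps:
$J = \frac{10}{3}$ ($J = \left(- \frac{1}{3}\right) \left(-10\right) = \frac{10}{3} \approx 3.3333$)
$t = \frac{20}{3}$ ($t = - \frac{\left(1 - 6\right) \left(6 + 2\right)}{6} = - \frac{\left(-5\right) 8}{6} = \left(- \frac{1}{6}\right) \left(-40\right) = \frac{20}{3} \approx 6.6667$)
$K{\left(n \right)} = 2 n$
$j{\left(G,C \right)} = -7 + G + \frac{10 C G}{3}$ ($j{\left(G,C \right)} = -7 + \left(\frac{10 G}{3} C + G\right) = -7 + \left(\frac{10 C G}{3} + G\right) = -7 + \left(G + \frac{10 C G}{3}\right) = -7 + G + \frac{10 C G}{3}$)
$\left(j{\left(8,-6 \right)} + 112\right) K{\left(t \right)} = \left(\left(-7 + 8 + \frac{10}{3} \left(-6\right) 8\right) + 112\right) 2 \cdot \frac{20}{3} = \left(\left(-7 + 8 - 160\right) + 112\right) \frac{40}{3} = \left(-159 + 112\right) \frac{40}{3} = \left(-47\right) \frac{40}{3} = - \frac{1880}{3}$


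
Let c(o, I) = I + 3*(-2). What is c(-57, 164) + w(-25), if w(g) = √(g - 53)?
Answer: 158 + I*√78 ≈ 158.0 + 8.8318*I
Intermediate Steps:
w(g) = √(-53 + g)
c(o, I) = -6 + I (c(o, I) = I - 6 = -6 + I)
c(-57, 164) + w(-25) = (-6 + 164) + √(-53 - 25) = 158 + √(-78) = 158 + I*√78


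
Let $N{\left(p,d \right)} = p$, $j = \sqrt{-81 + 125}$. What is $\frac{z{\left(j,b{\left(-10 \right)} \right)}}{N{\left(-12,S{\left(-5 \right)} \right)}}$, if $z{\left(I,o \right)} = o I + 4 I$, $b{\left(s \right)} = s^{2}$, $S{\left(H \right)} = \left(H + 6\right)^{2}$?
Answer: $- \frac{52 \sqrt{11}}{3} \approx -57.488$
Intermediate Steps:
$S{\left(H \right)} = \left(6 + H\right)^{2}$
$j = 2 \sqrt{11}$ ($j = \sqrt{44} = 2 \sqrt{11} \approx 6.6332$)
$z{\left(I,o \right)} = 4 I + I o$ ($z{\left(I,o \right)} = I o + 4 I = 4 I + I o$)
$\frac{z{\left(j,b{\left(-10 \right)} \right)}}{N{\left(-12,S{\left(-5 \right)} \right)}} = \frac{2 \sqrt{11} \left(4 + \left(-10\right)^{2}\right)}{-12} = 2 \sqrt{11} \left(4 + 100\right) \left(- \frac{1}{12}\right) = 2 \sqrt{11} \cdot 104 \left(- \frac{1}{12}\right) = 208 \sqrt{11} \left(- \frac{1}{12}\right) = - \frac{52 \sqrt{11}}{3}$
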